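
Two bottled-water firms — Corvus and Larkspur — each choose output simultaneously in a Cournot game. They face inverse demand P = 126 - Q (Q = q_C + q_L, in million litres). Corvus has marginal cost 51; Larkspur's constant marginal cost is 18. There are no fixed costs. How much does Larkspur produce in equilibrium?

Corvus's profit: π_C = (126 - Q)q_C - (51q_C). Setting ∂π_C/∂q_C = 0: 75 - 2q_C - (q_L) = 0.
Larkspur's profit: π_L = (126 - Q)q_L - (18q_L). Setting ∂π_L/∂q_L = 0: 108 - 2q_L - (q_C) = 0.
So q_C = (75 - q_L)/2 and q_L = (108 - q_C)/2.
Solving the pair: q_C = 14, q_L = 47.

47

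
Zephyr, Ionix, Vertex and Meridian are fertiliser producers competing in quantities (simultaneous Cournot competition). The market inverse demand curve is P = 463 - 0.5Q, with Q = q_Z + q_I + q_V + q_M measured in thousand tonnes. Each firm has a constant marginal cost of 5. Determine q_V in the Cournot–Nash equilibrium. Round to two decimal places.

Each firm earns π_i = (463 - 0.5Q)q_i - 5q_i.
Setting ∂π_i/∂q_i = 0 with rivals' quantities fixed: 458 - q_i - (1/2)·Σ_{j≠i} q_j = 0.
With identical firms every q_j equals q_i, so Σ_{j≠i} q_j = 3q_i and 458 = (5/2)q_i, giving q_i = 916/5.

183.20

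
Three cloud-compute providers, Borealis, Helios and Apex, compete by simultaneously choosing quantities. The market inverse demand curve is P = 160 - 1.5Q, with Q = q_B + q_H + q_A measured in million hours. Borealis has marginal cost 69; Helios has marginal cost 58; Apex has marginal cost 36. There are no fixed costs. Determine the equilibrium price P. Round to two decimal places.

Borealis's profit: π_B = (160 - 1.5Q)q_B - (69q_B). Setting ∂π_B/∂q_B = 0: 91 - 3q_B - (3/2)(q_H + q_A) = 0.
Helios's first-order condition: 102 - 3q_H - (3/2)(q_B + q_A) = 0.
Apex's profit: π_A = (160 - 1.5Q)q_A - (36q_A). Setting ∂π_A/∂q_A = 0: 124 - 3q_A - (3/2)(q_B + q_H) = 0.
Summing all 3 equations gives 317 − 6Q = 0, hence Q = 317/6.
Back-substituting: q_B = (91 − 317/4)/(3/2) = 47/6, q_H = (102 − 317/4)/(3/2) = 91/6, q_A = (124 − 317/4)/(3/2) = 179/6.
Total output Q = 317/6, so price P = 160 - (3/2)·(317/6) = 323/4.

80.75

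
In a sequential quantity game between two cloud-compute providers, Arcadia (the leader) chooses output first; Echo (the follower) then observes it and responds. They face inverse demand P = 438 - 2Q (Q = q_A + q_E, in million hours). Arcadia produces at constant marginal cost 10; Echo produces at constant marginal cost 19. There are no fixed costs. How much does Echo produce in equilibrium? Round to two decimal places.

50.13

Solve by backward induction. Given q_A, the follower Echo maximises π_E = (438 - 2q_A - 2q_E)q_E - 19q_E.
Follower FOC: 419 - 2q_A - 4q_E = 0, so q_E(q_A) = (419 - 2q_A)/4.
Arcadia substitutes q_E(q_A) into its own profit: π_A = q_A(438 - 2q_A - (419 - 2q_A)/2) - 10q_A = (457/2 - q_A)q_A - 10q_A.
Leader FOC: 437/2 - 2q_A = 0, so q_A = 437/4.
Then q_E = (419 - 2·(437/4))/4 = 401/8.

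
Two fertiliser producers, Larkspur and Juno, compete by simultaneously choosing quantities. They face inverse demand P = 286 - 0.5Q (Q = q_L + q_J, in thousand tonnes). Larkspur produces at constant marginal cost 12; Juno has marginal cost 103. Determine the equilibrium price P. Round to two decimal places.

133.67

Larkspur's profit: π_L = (286 - 0.5Q)q_L - (12q_L). Setting ∂π_L/∂q_L = 0: 274 - q_L - (1/2)(q_J) = 0.
Juno's first-order condition: 183 - q_J - (1/2)(q_L) = 0.
So q_L = (274 - (1/2)q_J) and q_J = (183 - (1/2)q_L).
Substituting one into the other gives q_L = 730/3 and q_J = 184/3.
Total output Q = 914/3, so price P = 286 - (1/2)·(914/3) = 401/3.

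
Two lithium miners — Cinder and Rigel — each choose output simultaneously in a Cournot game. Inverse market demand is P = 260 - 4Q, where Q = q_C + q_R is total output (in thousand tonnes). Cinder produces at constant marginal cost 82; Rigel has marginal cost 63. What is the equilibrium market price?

135

Cinder's profit: π_C = (260 - 4Q)q_C - (82q_C). Setting ∂π_C/∂q_C = 0: 178 - 8q_C - 4(q_R) = 0.
Rigel's first-order condition: 197 - 8q_R - 4(q_C) = 0.
Rearranging gives the reaction functions q_C = (178 - 4q_R)/8 and q_R = (197 - 4q_C)/8.
Substituting one into the other gives q_C = 53/4 and q_R = 18.
Total output Q = 125/4, so price P = 260 - 4·(125/4) = 135.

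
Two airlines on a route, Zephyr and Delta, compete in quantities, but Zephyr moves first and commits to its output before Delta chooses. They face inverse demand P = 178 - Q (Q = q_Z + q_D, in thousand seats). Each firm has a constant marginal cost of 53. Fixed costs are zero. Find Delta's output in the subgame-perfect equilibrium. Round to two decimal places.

Solve by backward induction. Given q_Z, the follower Delta maximises π_D = (178 - q_Z - q_D)q_D - 53q_D.
∂π_D/∂q_D = 125 - q_Z - 2q_D = 0 gives the reaction function q_D = (125 - q_Z)/2.
The leader anticipates this reaction. Substituting into P = 178 - Q gives P = 231/2 - (1/2)q_Z, so π_Z = (231/2 - (1/2)q_Z)q_Z - 53q_Z.
Leader FOC: 125/2 - q_Z = 0, so q_Z = 125/2.
Then q_D = (125 - 125/2)/2 = 125/4.

31.25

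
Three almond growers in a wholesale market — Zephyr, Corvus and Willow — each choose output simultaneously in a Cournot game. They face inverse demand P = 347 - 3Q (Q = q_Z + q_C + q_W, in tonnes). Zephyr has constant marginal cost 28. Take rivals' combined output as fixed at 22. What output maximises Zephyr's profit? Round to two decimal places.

42.17

With rivals' combined output fixed at 22, Zephyr's profit is π_Z = (347 - 3·22 - 3q_Z)q_Z - (28q_Z) = (281 - 3q_Z)q_Z - (28q_Z).
∂π_Z/∂q_Z = 253 - 6q_Z = 0, so q_Z = 253/6.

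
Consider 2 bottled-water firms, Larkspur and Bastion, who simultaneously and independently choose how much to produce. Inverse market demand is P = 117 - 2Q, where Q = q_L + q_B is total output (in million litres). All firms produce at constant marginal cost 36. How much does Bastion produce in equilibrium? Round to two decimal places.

A representative firm's profit is π_i = q_i(117 - 2Q) - 36q_i.
First-order condition (treating rivals' output as given): 81 - 4q_i - 2q_j = 0.
With identical firms every q_j equals q_i, so q_j = q_i and 81 = 6q_i, giving q_i = 27/2.

13.50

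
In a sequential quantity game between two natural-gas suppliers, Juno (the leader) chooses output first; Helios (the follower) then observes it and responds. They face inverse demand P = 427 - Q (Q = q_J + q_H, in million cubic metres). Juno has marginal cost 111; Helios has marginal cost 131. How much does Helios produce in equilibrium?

Solve by backward induction. Given q_J, the follower Helios maximises π_H = (427 - q_J - q_H)q_H - 131q_H.
Follower FOC: 296 - q_J - 2q_H = 0, so q_H(q_J) = (296 - q_J)/2.
The leader anticipates this reaction. Substituting into P = 427 - Q gives P = 279 - (1/2)q_J, so π_J = (279 - (1/2)q_J)q_J - 111q_J.
Maximising: ∂π_J/∂q_J = 168 - q_J = 0, giving q_J = 168.
Then q_H = (296 - 168)/2 = 64.

64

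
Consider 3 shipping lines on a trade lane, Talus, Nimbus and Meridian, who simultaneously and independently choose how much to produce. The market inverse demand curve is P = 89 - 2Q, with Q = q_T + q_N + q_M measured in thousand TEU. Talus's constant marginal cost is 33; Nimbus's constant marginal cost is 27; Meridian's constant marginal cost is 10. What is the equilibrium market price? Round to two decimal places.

39.75

Talus's profit: π_T = (89 - 2Q)q_T - (33q_T). Setting ∂π_T/∂q_T = 0: 56 - 4q_T - 2(q_N + q_M) = 0.
Nimbus's first-order condition: 62 - 4q_N - 2(q_T + q_M) = 0.
Meridian's profit: π_M = (89 - 2Q)q_M - (10q_M). Setting ∂π_M/∂q_M = 0: 79 - 4q_M - 2(q_T + q_N) = 0.
Adding the 3 conditions: 197 − 4Q − 4Q = 0, i.e. Q = 197/8.
Back-substituting: q_T = (56 − 197/4)/2 = 27/8, q_N = (62 − 197/4)/2 = 51/8, q_M = (79 − 197/4)/2 = 119/8.
Total output Q = 197/8, so price P = 89 - 2·(197/8) = 159/4.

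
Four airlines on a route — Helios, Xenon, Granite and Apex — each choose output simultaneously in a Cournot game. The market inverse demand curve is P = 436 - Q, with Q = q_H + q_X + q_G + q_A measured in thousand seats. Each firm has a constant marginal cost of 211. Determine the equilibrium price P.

256

Each firm earns π_i = (436 - Q)q_i - 211q_i.
Setting ∂π_i/∂q_i = 0 with rivals' quantities fixed: 225 - 2q_i - Σ_{j≠i} q_j = 0.
By symmetry each firm produces the same amount; substituting Σ_{j≠i} q_j = 3q_i yields q_i = 225/5 = 45.
Total output Q = 180, so price P = 436 - 180 = 256.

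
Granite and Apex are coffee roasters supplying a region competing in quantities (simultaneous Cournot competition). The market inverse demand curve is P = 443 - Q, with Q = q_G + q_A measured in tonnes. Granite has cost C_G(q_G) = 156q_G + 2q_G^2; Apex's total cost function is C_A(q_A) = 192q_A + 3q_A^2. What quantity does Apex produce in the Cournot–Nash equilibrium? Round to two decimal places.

Granite's profit: π_G = (443 - Q)q_G - (156q_G + 2q_G²). Setting ∂π_G/∂q_G = 0: 287 - 6q_G - (q_A) = 0.
Apex's first-order condition: 251 - 8q_A - (q_G) = 0.
Rearranging gives the reaction functions q_G = (287 - q_A)/6 and q_A = (251 - q_G)/8.
Solving the pair: q_G = 43.5106, q_A = 1219/47.

25.94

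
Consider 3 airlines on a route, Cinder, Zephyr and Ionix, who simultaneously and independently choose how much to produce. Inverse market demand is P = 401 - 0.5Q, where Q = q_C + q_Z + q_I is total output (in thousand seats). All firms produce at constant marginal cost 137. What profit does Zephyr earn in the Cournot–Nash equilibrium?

8712

A representative firm's profit is π_i = q_i(401 - 0.5Q) - 137q_i.
Setting ∂π_i/∂q_i = 0 with rivals' quantities fixed: 264 - q_i - (1/2)·Σ_{j≠i} q_j = 0.
By symmetry each firm produces the same amount; substituting Σ_{j≠i} q_j = 2q_i yields q_i = 264/2 = 132.
Price P = 401 - (1/2)·396 = 203.
Zephyr's profit: (203 - 137)·132 = 8712.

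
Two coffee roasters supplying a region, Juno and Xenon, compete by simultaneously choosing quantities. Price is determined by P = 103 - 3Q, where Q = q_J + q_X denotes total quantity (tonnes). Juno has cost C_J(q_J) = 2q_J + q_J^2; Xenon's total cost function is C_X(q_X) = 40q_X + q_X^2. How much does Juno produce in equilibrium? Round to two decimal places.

11.25

Juno's profit: π_J = (103 - 3Q)q_J - (2q_J + q_J²). Setting ∂π_J/∂q_J = 0: 101 - 8q_J - 3(q_X) = 0.
Xenon's first-order condition: 63 - 8q_X - 3(q_J) = 0.
Rearranging gives the reaction functions q_J = (101 - 3q_X)/8 and q_X = (63 - 3q_J)/8.
Solving the pair: q_J = 619/55, q_X = 201/55.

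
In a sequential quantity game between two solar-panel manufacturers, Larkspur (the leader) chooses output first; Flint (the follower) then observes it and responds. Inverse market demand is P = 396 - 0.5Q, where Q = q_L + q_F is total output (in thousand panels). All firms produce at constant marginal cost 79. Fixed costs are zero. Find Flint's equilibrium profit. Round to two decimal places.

The follower Flint best-responds to any q_L: π_F = (396 - 0.5Q)q_F - 79q_F.
Setting the follower's marginal profit to zero, 317 - (1/2)q_L - q_F = 0, i.e. q_F = (317 - (1/2)q_L).
Larkspur substitutes q_F(q_L) into its own profit: π_L = q_L(396 - (1/2)q_L - (317 - (1/2)q_L)/2) - 79q_L = (475/2 - (1/4)q_L)q_L - 79q_L.
Leader FOC: 317/2 - (1/2)q_L = 0, so q_L = 317.
Then q_F = (317 - (1/2)·317) = 317/2.
Price P = 396 - (1/2)·(951/2) = 633/4.
Flint's profit: (633/4 - 79)·(317/2) = 12561.1250.

12561.13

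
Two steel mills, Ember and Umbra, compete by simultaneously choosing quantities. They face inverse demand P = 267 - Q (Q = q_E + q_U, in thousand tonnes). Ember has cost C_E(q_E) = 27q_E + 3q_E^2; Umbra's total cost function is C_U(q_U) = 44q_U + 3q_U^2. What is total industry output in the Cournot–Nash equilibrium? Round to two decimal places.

51.44

Ember's profit: π_E = (267 - Q)q_E - (27q_E + 3q_E²). Setting ∂π_E/∂q_E = 0: 240 - 8q_E - (q_U) = 0.
Umbra's first-order condition: 223 - 8q_U - (q_E) = 0.
Best responses: q_E = (240 - q_U)/8, q_U = (223 - q_E)/8.
Solving the pair: q_E = 1697/63, q_U = 1544/63.
Total output Q = 1697/63 + 1544/63 = 463/9.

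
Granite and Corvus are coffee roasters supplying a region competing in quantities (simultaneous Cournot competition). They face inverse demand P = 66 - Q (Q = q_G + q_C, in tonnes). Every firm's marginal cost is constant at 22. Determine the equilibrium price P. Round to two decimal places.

36.67

Each firm earns π_i = (66 - Q)q_i - 22q_i.
Setting ∂π_i/∂q_i = 0 with rivals' quantities fixed: 44 - 2q_i - q_j = 0.
With identical firms every q_j equals q_i, so q_j = q_i and 44 = 3q_i, giving q_i = 44/3.
Total output Q = 88/3, so price P = 66 - 88/3 = 110/3.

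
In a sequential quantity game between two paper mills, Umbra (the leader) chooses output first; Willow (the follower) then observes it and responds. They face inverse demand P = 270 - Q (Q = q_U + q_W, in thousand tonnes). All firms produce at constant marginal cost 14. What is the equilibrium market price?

Solve by backward induction. Given q_U, the follower Willow maximises π_W = (270 - q_U - q_W)q_W - 14q_W.
∂π_W/∂q_W = 256 - q_U - 2q_W = 0 gives the reaction function q_W = (256 - q_U)/2.
The leader anticipates this reaction. Substituting into P = 270 - Q gives P = 142 - (1/2)q_U, so π_U = (142 - (1/2)q_U)q_U - 14q_U.
The leader's first-order condition 128 - q_U = 0 yields q_U = 128.
Then q_W = (256 - 128)/2 = 64.
Total output Q = 192, so price P = 270 - 192 = 78.

78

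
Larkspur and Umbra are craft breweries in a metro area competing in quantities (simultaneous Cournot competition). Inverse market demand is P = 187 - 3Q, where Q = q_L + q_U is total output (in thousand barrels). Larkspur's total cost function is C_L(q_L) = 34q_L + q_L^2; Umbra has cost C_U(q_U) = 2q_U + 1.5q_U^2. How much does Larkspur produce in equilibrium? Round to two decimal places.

Larkspur's profit: π_L = (187 - 3Q)q_L - (34q_L + q_L²). Setting ∂π_L/∂q_L = 0: 153 - 8q_L - 3(q_U) = 0.
Umbra's profit: π_U = (187 - 3Q)q_U - (2q_U + (3/2)q_U²). Setting ∂π_U/∂q_U = 0: 185 - 9q_U - 3(q_L) = 0.
So q_L = (153 - 3q_U)/8 and q_U = (185 - 3q_L)/9.
Solving the pair: q_L = 274/21, q_U = 1021/63.

13.05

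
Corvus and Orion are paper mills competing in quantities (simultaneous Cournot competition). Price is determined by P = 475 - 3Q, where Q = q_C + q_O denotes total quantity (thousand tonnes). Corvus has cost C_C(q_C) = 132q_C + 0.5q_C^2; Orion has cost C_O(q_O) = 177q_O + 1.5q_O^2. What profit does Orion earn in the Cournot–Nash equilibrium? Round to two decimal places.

1724.15

Corvus's profit: π_C = (475 - 3Q)q_C - (132q_C + (1/2)q_C²). Setting ∂π_C/∂q_C = 0: 343 - 7q_C - 3(q_O) = 0.
Orion's profit: π_O = (475 - 3Q)q_O - (177q_O + (3/2)q_O²). Setting ∂π_O/∂q_O = 0: 298 - 9q_O - 3(q_C) = 0.
Rearranging gives the reaction functions q_C = (343 - 3q_O)/7 and q_O = (298 - 3q_C)/9.
Substituting one into the other gives q_C = 731/18 and q_O = 1057/54.
Price P = 475 - 3·(1625/27) = 294.4444.
Orion's profit: 294.4444·(1057/54) - 177·(1057/54) - (3/2)(1057/54)² = 1724.1497.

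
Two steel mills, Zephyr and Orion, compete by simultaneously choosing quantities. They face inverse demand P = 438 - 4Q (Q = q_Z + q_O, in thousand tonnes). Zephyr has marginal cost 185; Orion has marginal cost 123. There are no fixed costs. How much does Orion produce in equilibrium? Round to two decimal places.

Zephyr's profit: π_Z = (438 - 4Q)q_Z - (185q_Z). Setting ∂π_Z/∂q_Z = 0: 253 - 8q_Z - 4(q_O) = 0.
Orion's first-order condition: 315 - 8q_O - 4(q_Z) = 0.
Rearranging gives the reaction functions q_Z = (253 - 4q_O)/8 and q_O = (315 - 4q_Z)/8.
Substituting one into the other gives q_Z = 191/12 and q_O = 377/12.

31.42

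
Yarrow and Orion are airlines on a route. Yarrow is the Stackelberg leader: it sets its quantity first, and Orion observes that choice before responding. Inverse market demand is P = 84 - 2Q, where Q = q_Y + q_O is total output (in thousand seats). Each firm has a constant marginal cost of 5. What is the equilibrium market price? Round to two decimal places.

The follower Orion best-responds to any q_Y: π_O = (84 - 2Q)q_O - 5q_O.
∂π_O/∂q_O = 79 - 2q_Y - 4q_O = 0 gives the reaction function q_O = (79 - 2q_Y)/4.
Yarrow substitutes q_O(q_Y) into its own profit: π_Y = q_Y(84 - 2q_Y - (79 - 2q_Y)/2) - 5q_Y = (89/2 - q_Y)q_Y - 5q_Y.
Leader FOC: 79/2 - 2q_Y = 0, so q_Y = 79/4.
Then q_O = (79 - 2·(79/4))/4 = 79/8.
Total output Q = 237/8, so price P = 84 - 2·(237/8) = 99/4.

24.75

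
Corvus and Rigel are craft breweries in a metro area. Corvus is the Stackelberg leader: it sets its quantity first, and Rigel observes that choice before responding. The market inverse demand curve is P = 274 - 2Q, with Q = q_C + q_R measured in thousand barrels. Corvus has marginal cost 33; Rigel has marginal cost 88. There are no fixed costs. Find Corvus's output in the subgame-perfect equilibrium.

74

The follower Rigel best-responds to any q_C: π_R = (274 - 2Q)q_R - 88q_R.
Follower FOC: 186 - 2q_C - 4q_R = 0, so q_R(q_C) = (186 - 2q_C)/4.
Corvus substitutes q_R(q_C) into its own profit: π_C = q_C(274 - 2q_C - (186 - 2q_C)/2) - 33q_C = (181 - q_C)q_C - 33q_C.
The leader's first-order condition 148 - 2q_C = 0 yields q_C = 74.
Then q_R = (186 - 2·74)/4 = 19/2.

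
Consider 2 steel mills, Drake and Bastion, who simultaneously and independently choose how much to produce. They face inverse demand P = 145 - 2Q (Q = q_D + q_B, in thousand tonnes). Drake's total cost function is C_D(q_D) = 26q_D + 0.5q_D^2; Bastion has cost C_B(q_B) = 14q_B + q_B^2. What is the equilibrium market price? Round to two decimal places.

78.15

Drake's profit: π_D = (145 - 2Q)q_D - (26q_D + (1/2)q_D²). Setting ∂π_D/∂q_D = 0: 119 - 5q_D - 2(q_B) = 0.
Bastion's profit: π_B = (145 - 2Q)q_B - (14q_B + q_B²). Setting ∂π_B/∂q_B = 0: 131 - 6q_B - 2(q_D) = 0.
Best responses: q_D = (119 - 2q_B)/5, q_B = (131 - 2q_D)/6.
Solving the pair: q_D = 226/13, q_B = 417/26.
Total output Q = 869/26, so price P = 145 - 2·(869/26) = 1016/13.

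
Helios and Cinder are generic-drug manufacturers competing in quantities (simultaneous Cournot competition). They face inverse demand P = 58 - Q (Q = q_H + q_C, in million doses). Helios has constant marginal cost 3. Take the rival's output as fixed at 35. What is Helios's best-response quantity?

With the rival's output fixed at 35, Helios's profit is π_H = (58 - 35 - q_H)q_H - (3q_H) = (23 - q_H)q_H - (3q_H).
∂π_H/∂q_H = 20 - 2q_H = 0, so q_H = 10.

10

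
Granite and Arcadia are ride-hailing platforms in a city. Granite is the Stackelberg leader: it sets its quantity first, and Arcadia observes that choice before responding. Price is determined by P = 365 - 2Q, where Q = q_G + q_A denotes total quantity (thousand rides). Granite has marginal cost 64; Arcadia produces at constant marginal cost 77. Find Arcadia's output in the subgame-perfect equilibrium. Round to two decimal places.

32.75

The follower Arcadia best-responds to any q_G: π_A = (365 - 2Q)q_A - 77q_A.
Setting the follower's marginal profit to zero, 288 - 2q_G - 4q_A = 0, i.e. q_A = (288 - 2q_G)/4.
The leader anticipates this reaction. Substituting into P = 365 - 2Q gives P = 221 - q_G, so π_G = (221 - q_G)q_G - 64q_G.
Maximising: ∂π_G/∂q_G = 157 - 2q_G = 0, giving q_G = 157/2.
Then q_A = (288 - 2·(157/2))/4 = 131/4.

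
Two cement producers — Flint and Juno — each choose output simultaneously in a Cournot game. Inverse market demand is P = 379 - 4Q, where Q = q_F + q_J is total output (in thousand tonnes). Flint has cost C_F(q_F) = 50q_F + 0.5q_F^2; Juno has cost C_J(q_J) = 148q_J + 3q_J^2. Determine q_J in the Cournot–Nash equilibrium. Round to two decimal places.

Flint's profit: π_F = (379 - 4Q)q_F - (50q_F + (1/2)q_F²). Setting ∂π_F/∂q_F = 0: 329 - 9q_F - 4(q_J) = 0.
Juno's profit: π_J = (379 - 4Q)q_J - (148q_J + 3q_J²). Setting ∂π_J/∂q_J = 0: 231 - 14q_J - 4(q_F) = 0.
Rearranging gives the reaction functions q_F = (329 - 4q_J)/9 and q_J = (231 - 4q_F)/14.
Substituting one into the other gives q_F = 1841/55 and q_J = 763/110.

6.94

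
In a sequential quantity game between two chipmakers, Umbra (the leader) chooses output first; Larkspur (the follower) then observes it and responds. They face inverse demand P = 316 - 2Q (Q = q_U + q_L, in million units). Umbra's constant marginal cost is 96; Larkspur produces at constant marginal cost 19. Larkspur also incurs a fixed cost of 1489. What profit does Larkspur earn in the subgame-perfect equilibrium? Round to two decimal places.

4867.28

Solve by backward induction. Given q_U, the follower Larkspur maximises π_L = (316 - 2q_U - 2q_L)q_L - 19q_L.
∂π_L/∂q_L = 297 - 2q_U - 4q_L = 0 gives the reaction function q_L = (297 - 2q_U)/4.
Umbra substitutes q_L(q_U) into its own profit: π_U = q_U(316 - 2q_U - (297 - 2q_U)/2) - 96q_U = (335/2 - q_U)q_U - 96q_U.
Maximising: ∂π_U/∂q_U = 143/2 - 2q_U = 0, giving q_U = 143/4.
Then q_L = (297 - 2·(143/4))/4 = 451/8.
Price P = 316 - 2·(737/8) = 527/4.
Larkspur's profit: (527/4 - 19)·(451/8) - 1489 = 4867.2813.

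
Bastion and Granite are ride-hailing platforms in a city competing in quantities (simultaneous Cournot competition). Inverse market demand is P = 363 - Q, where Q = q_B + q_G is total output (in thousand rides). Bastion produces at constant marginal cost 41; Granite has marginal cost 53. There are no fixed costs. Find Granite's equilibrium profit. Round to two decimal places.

9867.11

Bastion's profit: π_B = (363 - Q)q_B - (41q_B). Setting ∂π_B/∂q_B = 0: 322 - 2q_B - (q_G) = 0.
Granite's profit: π_G = (363 - Q)q_G - (53q_G). Setting ∂π_G/∂q_G = 0: 310 - 2q_G - (q_B) = 0.
So q_B = (322 - q_G)/2 and q_G = (310 - q_B)/2.
Solving the pair: q_B = 334/3, q_G = 298/3.
Price P = 363 - 632/3 = 457/3.
Granite's profit: (457/3 - 53)·(298/3) = 9867.1111.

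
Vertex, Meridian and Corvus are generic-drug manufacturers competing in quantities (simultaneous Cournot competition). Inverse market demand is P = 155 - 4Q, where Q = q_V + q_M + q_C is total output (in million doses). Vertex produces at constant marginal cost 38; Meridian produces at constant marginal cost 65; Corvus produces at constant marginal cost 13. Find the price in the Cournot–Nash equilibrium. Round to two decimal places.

67.75

Vertex's profit: π_V = (155 - 4Q)q_V - (38q_V). Setting ∂π_V/∂q_V = 0: 117 - 8q_V - 4(q_M + q_C) = 0.
Meridian's first-order condition: 90 - 8q_M - 4(q_V + q_C) = 0.
Corvus's first-order condition: 142 - 8q_C - 4(q_V + q_M) = 0.
Summing all 3 equations gives 349 − 16Q = 0, hence Q = 349/16.
Back-substituting: q_V = (117 − 349/4)/4 = 119/16, q_M = (90 − 349/4)/4 = 11/16, q_C = (142 − 349/4)/4 = 219/16.
Total output Q = 349/16, so price P = 155 - 4·(349/16) = 271/4.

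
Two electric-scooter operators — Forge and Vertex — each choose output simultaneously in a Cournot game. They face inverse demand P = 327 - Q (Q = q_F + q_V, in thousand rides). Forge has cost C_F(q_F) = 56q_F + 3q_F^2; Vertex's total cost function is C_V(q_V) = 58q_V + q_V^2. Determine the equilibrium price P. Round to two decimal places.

240.03

Forge's profit: π_F = (327 - Q)q_F - (56q_F + 3q_F²). Setting ∂π_F/∂q_F = 0: 271 - 8q_F - (q_V) = 0.
Vertex's first-order condition: 269 - 4q_V - (q_F) = 0.
So q_F = (271 - q_V)/8 and q_V = (269 - q_F)/4.
Solving the pair: q_F = 815/31, q_V = 1881/31.
Total output Q = 86.9677, so price P = 327 - 86.9677 = 240.0323.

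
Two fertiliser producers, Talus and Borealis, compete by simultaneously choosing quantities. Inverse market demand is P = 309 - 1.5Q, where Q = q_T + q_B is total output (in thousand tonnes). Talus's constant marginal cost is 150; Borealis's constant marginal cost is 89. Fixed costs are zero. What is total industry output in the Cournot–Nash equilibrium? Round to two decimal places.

Talus's profit: π_T = (309 - 1.5Q)q_T - (150q_T). Setting ∂π_T/∂q_T = 0: 159 - 3q_T - (3/2)(q_B) = 0.
Borealis's profit: π_B = (309 - 1.5Q)q_B - (89q_B). Setting ∂π_B/∂q_B = 0: 220 - 3q_B - (3/2)(q_T) = 0.
Best responses: q_T = (159 - (3/2)q_B)/3, q_B = (220 - (3/2)q_T)/3.
Substituting one into the other gives q_T = 196/9 and q_B = 562/9.
Total output Q = 196/9 + 562/9 = 758/9.

84.22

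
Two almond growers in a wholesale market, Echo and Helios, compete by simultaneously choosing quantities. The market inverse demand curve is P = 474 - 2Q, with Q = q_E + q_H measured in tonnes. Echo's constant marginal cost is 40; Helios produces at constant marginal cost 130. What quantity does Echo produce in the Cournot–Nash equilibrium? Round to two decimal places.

87.33

Echo's profit: π_E = (474 - 2Q)q_E - (40q_E). Setting ∂π_E/∂q_E = 0: 434 - 4q_E - 2(q_H) = 0.
Helios's first-order condition: 344 - 4q_H - 2(q_E) = 0.
So q_E = (434 - 2q_H)/4 and q_H = (344 - 2q_E)/4.
Solving the pair: q_E = 262/3, q_H = 127/3.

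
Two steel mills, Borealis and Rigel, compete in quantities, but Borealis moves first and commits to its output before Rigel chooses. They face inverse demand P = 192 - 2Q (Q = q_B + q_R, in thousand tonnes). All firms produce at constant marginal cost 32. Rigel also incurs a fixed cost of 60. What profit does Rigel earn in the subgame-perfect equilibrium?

Solve by backward induction. Given q_B, the follower Rigel maximises π_R = (192 - 2q_B - 2q_R)q_R - 32q_R.
∂π_R/∂q_R = 160 - 2q_B - 4q_R = 0 gives the reaction function q_R = (160 - 2q_B)/4.
Borealis substitutes q_R(q_B) into its own profit: π_B = q_B(192 - 2q_B - (160 - 2q_B)/2) - 32q_B = (112 - q_B)q_B - 32q_B.
The leader's first-order condition 80 - 2q_B = 0 yields q_B = 40.
Then q_R = (160 - 2·40)/4 = 20.
Price P = 192 - 2·60 = 72.
Rigel's profit: (72 - 32)·20 - 60 = 740.

740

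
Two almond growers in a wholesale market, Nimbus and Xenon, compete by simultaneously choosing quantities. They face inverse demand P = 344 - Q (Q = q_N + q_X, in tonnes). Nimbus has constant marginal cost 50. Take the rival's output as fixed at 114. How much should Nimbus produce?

90

With the rival's output fixed at 114, Nimbus's profit is π_N = (344 - 114 - q_N)q_N - (50q_N) = (230 - q_N)q_N - (50q_N).
∂π_N/∂q_N = 180 - 2q_N = 0, so q_N = 90.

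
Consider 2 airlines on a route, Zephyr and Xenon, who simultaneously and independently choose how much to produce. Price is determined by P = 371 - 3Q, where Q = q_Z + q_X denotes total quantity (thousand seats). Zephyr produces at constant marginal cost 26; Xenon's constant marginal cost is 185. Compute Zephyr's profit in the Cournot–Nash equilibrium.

Zephyr's profit: π_Z = (371 - 3Q)q_Z - (26q_Z). Setting ∂π_Z/∂q_Z = 0: 345 - 6q_Z - 3(q_X) = 0.
Xenon's profit: π_X = (371 - 3Q)q_X - (185q_X). Setting ∂π_X/∂q_X = 0: 186 - 6q_X - 3(q_Z) = 0.
Rearranging gives the reaction functions q_Z = (345 - 3q_X)/6 and q_X = (186 - 3q_Z)/6.
Solving the pair: q_Z = 56, q_X = 3.
Price P = 371 - 3·59 = 194.
Zephyr's profit: (194 - 26)·56 = 9408.

9408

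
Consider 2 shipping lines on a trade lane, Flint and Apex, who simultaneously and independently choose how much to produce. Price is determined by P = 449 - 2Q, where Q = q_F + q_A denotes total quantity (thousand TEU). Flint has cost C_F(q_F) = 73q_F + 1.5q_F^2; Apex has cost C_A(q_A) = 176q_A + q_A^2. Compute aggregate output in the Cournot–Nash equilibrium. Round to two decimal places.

75.50

Flint's profit: π_F = (449 - 2Q)q_F - (73q_F + (3/2)q_F²). Setting ∂π_F/∂q_F = 0: 376 - 7q_F - 2(q_A) = 0.
Apex's profit: π_A = (449 - 2Q)q_A - (176q_A + q_A²). Setting ∂π_A/∂q_A = 0: 273 - 6q_A - 2(q_F) = 0.
Best responses: q_F = (376 - 2q_A)/7, q_A = (273 - 2q_F)/6.
Solving the pair: q_F = 45, q_A = 61/2.
Total output Q = 45 + 61/2 = 151/2.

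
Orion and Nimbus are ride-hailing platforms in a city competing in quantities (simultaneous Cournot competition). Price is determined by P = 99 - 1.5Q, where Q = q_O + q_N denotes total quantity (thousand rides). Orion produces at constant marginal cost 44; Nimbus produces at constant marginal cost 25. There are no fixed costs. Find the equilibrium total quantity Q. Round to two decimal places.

Orion's profit: π_O = (99 - 1.5Q)q_O - (44q_O). Setting ∂π_O/∂q_O = 0: 55 - 3q_O - (3/2)(q_N) = 0.
Nimbus's first-order condition: 74 - 3q_N - (3/2)(q_O) = 0.
Rearranging gives the reaction functions q_O = (55 - (3/2)q_N)/3 and q_N = (74 - (3/2)q_O)/3.
Substituting one into the other gives q_O = 8 and q_N = 62/3.
Total output Q = 8 + 62/3 = 86/3.

28.67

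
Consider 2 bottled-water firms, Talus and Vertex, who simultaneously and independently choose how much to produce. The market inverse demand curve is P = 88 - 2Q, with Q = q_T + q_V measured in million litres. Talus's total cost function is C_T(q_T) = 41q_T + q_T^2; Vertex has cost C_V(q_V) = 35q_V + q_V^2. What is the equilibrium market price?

63

Talus's profit: π_T = (88 - 2Q)q_T - (41q_T + q_T²). Setting ∂π_T/∂q_T = 0: 47 - 6q_T - 2(q_V) = 0.
Vertex's profit: π_V = (88 - 2Q)q_V - (35q_V + q_V²). Setting ∂π_V/∂q_V = 0: 53 - 6q_V - 2(q_T) = 0.
Rearranging gives the reaction functions q_T = (47 - 2q_V)/6 and q_V = (53 - 2q_T)/6.
Substituting one into the other gives q_T = 11/2 and q_V = 7.
Total output Q = 25/2, so price P = 88 - 2·(25/2) = 63.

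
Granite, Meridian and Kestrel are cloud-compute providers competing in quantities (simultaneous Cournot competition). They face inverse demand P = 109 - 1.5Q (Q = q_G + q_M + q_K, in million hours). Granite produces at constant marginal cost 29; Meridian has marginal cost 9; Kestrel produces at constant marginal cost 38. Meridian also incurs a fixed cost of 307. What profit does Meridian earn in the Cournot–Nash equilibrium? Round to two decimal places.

Granite's profit: π_G = (109 - 1.5Q)q_G - (29q_G). Setting ∂π_G/∂q_G = 0: 80 - 3q_G - (3/2)(q_M + q_K) = 0.
Meridian's profit: π_M = (109 - 1.5Q)q_M - (9q_M). Setting ∂π_M/∂q_M = 0: 100 - 3q_M - (3/2)(q_G + q_K) = 0.
Kestrel's profit: π_K = (109 - 1.5Q)q_K - (38q_K). Setting ∂π_K/∂q_K = 0: 71 - 3q_K - (3/2)(q_G + q_M) = 0.
Summing all 3 equations gives 251 − 6Q = 0, hence Q = 251/6.
Back-substituting: q_G = (80 − 251/4)/(3/2) = 23/2, q_M = (100 − 251/4)/(3/2) = 149/6, q_K = (71 − 251/4)/(3/2) = 11/2.
Price P = 109 - (3/2)·(251/6) = 185/4.
Meridian's profit: (185/4 - 9)·(149/6) - 307 = 618.0417.

618.04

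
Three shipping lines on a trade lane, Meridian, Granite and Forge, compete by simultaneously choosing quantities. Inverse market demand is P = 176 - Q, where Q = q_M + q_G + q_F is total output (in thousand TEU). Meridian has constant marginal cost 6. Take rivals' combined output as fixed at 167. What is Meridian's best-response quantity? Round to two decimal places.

With rivals' combined output fixed at 167, Meridian's profit is π_M = (176 - 167 - q_M)q_M - (6q_M) = (9 - q_M)q_M - (6q_M).
∂π_M/∂q_M = 3 - 2q_M = 0, so q_M = 3/2.

1.50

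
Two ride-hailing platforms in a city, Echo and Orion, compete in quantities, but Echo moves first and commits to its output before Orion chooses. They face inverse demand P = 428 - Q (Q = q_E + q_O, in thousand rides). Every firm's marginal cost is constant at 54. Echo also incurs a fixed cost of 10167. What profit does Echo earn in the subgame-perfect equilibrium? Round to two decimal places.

Solve by backward induction. Given q_E, the follower Orion maximises π_O = (428 - q_E - q_O)q_O - 54q_O.
∂π_O/∂q_O = 374 - q_E - 2q_O = 0 gives the reaction function q_O = (374 - q_E)/2.
Echo substitutes q_O(q_E) into its own profit: π_E = q_E(428 - q_E - (374 - q_E)/2) - 54q_E = (241 - (1/2)q_E)q_E - 54q_E.
Maximising: ∂π_E/∂q_E = 187 - q_E = 0, giving q_E = 187.
Then q_O = (374 - 187)/2 = 187/2.
Price P = 428 - 561/2 = 295/2.
Echo's profit: (295/2 - 54)·187 - 10167 = 7317.5000.

7317.50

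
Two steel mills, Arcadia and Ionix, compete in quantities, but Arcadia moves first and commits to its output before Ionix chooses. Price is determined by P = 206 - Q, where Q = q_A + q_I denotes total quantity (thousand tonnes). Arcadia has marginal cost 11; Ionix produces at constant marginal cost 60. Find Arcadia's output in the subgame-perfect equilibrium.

The follower Ionix best-responds to any q_A: π_I = (206 - Q)q_I - 60q_I.
Follower FOC: 146 - q_A - 2q_I = 0, so q_I(q_A) = (146 - q_A)/2.
Arcadia substitutes q_I(q_A) into its own profit: π_A = q_A(206 - q_A - (146 - q_A)/2) - 11q_A = (133 - (1/2)q_A)q_A - 11q_A.
Maximising: ∂π_A/∂q_A = 122 - q_A = 0, giving q_A = 122.
Then q_I = (146 - 122)/2 = 12.

122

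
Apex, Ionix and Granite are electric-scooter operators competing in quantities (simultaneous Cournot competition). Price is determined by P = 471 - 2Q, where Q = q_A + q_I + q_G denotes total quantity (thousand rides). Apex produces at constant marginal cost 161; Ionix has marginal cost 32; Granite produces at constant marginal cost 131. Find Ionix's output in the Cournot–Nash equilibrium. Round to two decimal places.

Apex's profit: π_A = (471 - 2Q)q_A - (161q_A). Setting ∂π_A/∂q_A = 0: 310 - 4q_A - 2(q_I + q_G) = 0.
Ionix's profit: π_I = (471 - 2Q)q_I - (32q_I). Setting ∂π_I/∂q_I = 0: 439 - 4q_I - 2(q_A + q_G) = 0.
Granite's first-order condition: 340 - 4q_G - 2(q_A + q_I) = 0.
Summing all 3 equations gives 1089 − 8Q = 0, hence Q = 1089/8.
Back-substituting: q_A = (310 − 1089/4)/2 = 151/8, q_I = (439 − 1089/4)/2 = 667/8, q_G = (340 − 1089/4)/2 = 271/8.

83.38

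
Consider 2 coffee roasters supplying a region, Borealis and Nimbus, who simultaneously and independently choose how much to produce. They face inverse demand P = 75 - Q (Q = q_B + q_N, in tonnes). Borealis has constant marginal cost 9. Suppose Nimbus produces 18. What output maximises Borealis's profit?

With the rival's output fixed at 18, Borealis's profit is π_B = (75 - 18 - q_B)q_B - (9q_B) = (57 - q_B)q_B - (9q_B).
∂π_B/∂q_B = 48 - 2q_B = 0, so q_B = 24.

24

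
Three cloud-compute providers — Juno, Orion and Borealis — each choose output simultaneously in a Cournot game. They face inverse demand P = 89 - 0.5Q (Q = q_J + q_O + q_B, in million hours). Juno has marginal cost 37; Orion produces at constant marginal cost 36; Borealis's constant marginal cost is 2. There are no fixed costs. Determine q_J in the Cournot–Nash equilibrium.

8

Juno's profit: π_J = (89 - 0.5Q)q_J - (37q_J). Setting ∂π_J/∂q_J = 0: 52 - q_J - (1/2)(q_O + q_B) = 0.
Orion's first-order condition: 53 - q_O - (1/2)(q_J + q_B) = 0.
Borealis's profit: π_B = (89 - 0.5Q)q_B - (2q_B). Setting ∂π_B/∂q_B = 0: 87 - q_B - (1/2)(q_J + q_O) = 0.
Summing all 3 equations gives 192 − 2Q = 0, hence Q = 96.
Back-substituting: q_J = (52 − 48)/(1/2) = 8, q_O = (53 − 48)/(1/2) = 10, q_B = (87 − 48)/(1/2) = 78.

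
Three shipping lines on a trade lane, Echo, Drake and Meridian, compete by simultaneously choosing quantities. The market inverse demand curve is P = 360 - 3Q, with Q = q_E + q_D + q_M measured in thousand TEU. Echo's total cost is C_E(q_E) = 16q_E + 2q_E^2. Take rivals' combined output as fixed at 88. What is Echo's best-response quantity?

With rivals' combined output fixed at 88, Echo's profit is π_E = (360 - 3·88 - 3q_E)q_E - (16q_E + 2q_E²) = (96 - 3q_E)q_E - (16q_E + 2q_E²).
∂π_E/∂q_E = 80 - 10q_E = 0, so q_E = 8.

8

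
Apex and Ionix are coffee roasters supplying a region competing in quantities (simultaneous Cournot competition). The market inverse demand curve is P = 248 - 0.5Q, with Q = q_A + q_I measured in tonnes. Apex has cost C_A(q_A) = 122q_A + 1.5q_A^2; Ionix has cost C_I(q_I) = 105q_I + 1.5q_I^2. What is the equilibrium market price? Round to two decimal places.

Apex's profit: π_A = (248 - 0.5Q)q_A - (122q_A + (3/2)q_A²). Setting ∂π_A/∂q_A = 0: 126 - 4q_A - (1/2)(q_I) = 0.
Ionix's profit: π_I = (248 - 0.5Q)q_I - (105q_I + (3/2)q_I²). Setting ∂π_I/∂q_I = 0: 143 - 4q_I - (1/2)(q_A) = 0.
Rearranging gives the reaction functions q_A = (126 - (1/2)q_I)/4 and q_I = (143 - (1/2)q_A)/4.
Substituting one into the other gives q_A = 1730/63 and q_I = 32.3175.
Total output Q = 538/9, so price P = 248 - (1/2)·(538/9) = 1963/9.

218.11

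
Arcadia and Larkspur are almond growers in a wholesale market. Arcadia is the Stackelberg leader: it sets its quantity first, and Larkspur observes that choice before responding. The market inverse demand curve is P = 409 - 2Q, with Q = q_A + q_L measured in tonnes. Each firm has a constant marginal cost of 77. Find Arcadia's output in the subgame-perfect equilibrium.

83

Solve by backward induction. Given q_A, the follower Larkspur maximises π_L = (409 - 2q_A - 2q_L)q_L - 77q_L.
∂π_L/∂q_L = 332 - 2q_A - 4q_L = 0 gives the reaction function q_L = (332 - 2q_A)/4.
The leader anticipates this reaction. Substituting into P = 409 - 2Q gives P = 243 - q_A, so π_A = (243 - q_A)q_A - 77q_A.
The leader's first-order condition 166 - 2q_A = 0 yields q_A = 83.
Then q_L = (332 - 2·83)/4 = 83/2.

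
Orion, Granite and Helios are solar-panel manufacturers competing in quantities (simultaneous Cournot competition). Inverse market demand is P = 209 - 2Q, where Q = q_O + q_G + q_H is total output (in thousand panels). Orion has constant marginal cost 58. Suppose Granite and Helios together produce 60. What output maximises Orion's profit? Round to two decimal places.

With rivals' combined output fixed at 60, Orion's profit is π_O = (209 - 2·60 - 2q_O)q_O - (58q_O) = (89 - 2q_O)q_O - (58q_O).
∂π_O/∂q_O = 31 - 4q_O = 0, so q_O = 31/4.

7.75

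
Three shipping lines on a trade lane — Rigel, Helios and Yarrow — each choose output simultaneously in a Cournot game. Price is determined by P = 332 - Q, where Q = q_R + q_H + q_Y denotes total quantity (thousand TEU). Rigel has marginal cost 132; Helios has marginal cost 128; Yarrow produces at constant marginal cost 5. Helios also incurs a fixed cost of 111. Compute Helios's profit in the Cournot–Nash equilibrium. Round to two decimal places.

Rigel's profit: π_R = (332 - Q)q_R - (132q_R). Setting ∂π_R/∂q_R = 0: 200 - 2q_R - (q_H + q_Y) = 0.
Helios's profit: π_H = (332 - Q)q_H - (128q_H). Setting ∂π_H/∂q_H = 0: 204 - 2q_H - (q_R + q_Y) = 0.
Yarrow's first-order condition: 327 - 2q_Y - (q_R + q_H) = 0.
Adding the 3 conditions: 731 − 2Q − 2Q = 0, i.e. Q = 731/4.
Back-substituting: q_R = (200 − 731/4) = 69/4, q_H = (204 − 731/4) = 85/4, q_Y = (327 − 731/4) = 577/4.
Price P = 332 - 731/4 = 597/4.
Helios's profit: (597/4 - 128)·(85/4) - 111 = 340.5625.

340.56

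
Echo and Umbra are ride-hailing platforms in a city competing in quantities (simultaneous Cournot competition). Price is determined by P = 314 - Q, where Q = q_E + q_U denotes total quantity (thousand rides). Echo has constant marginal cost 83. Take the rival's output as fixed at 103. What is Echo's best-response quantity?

64

With the rival's output fixed at 103, Echo's profit is π_E = (314 - 103 - q_E)q_E - (83q_E) = (211 - q_E)q_E - (83q_E).
∂π_E/∂q_E = 128 - 2q_E = 0, so q_E = 64.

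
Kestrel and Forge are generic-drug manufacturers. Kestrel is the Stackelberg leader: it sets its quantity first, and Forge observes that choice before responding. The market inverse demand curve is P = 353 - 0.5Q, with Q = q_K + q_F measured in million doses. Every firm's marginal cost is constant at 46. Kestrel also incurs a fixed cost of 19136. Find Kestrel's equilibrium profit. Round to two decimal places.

4426.25

Solve by backward induction. Given q_K, the follower Forge maximises π_F = (353 - (1/2)q_K - (1/2)q_F)q_F - 46q_F.
Setting the follower's marginal profit to zero, 307 - (1/2)q_K - q_F = 0, i.e. q_F = (307 - (1/2)q_K).
The leader anticipates this reaction. Substituting into P = 353 - 0.5Q gives P = 399/2 - (1/4)q_K, so π_K = (399/2 - (1/4)q_K)q_K - 46q_K.
Maximising: ∂π_K/∂q_K = 307/2 - (1/2)q_K = 0, giving q_K = 307.
Then q_F = (307 - (1/2)·307) = 307/2.
Price P = 353 - (1/2)·(921/2) = 491/4.
Kestrel's profit: (491/4 - 46)·307 - 19136 = 4426.2500.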